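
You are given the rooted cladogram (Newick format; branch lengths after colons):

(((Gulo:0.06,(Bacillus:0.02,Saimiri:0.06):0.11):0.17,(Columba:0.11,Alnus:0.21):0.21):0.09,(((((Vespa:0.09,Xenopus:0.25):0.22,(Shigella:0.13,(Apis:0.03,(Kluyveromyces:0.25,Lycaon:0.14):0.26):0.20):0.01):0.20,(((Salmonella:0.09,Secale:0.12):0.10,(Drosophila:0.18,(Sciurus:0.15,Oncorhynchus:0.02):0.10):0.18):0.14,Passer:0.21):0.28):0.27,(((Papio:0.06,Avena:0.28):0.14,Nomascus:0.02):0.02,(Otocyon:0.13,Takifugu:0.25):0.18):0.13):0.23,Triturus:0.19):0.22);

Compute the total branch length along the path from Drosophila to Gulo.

1.82

The path runs Drosophila → … → MRCA → … → Gulo; the MRCA is the root of the tree.
Branch lengths along that path: 0.18 + 0.18 + 0.14 + 0.28 + 0.27 + 0.23 + 0.22 + 0.09 + 0.17 + 0.06 = 1.82.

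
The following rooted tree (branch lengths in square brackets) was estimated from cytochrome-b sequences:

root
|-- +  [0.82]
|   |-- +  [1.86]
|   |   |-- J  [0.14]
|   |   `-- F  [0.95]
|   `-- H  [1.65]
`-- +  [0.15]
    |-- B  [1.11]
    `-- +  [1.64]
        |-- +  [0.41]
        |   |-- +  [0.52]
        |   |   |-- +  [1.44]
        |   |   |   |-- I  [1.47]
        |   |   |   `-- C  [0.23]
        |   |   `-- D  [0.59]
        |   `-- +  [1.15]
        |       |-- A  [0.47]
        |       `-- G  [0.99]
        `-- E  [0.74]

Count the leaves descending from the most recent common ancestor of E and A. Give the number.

6

The MRCA of E and A is the node subtending ((((I,C),D),(A,G)),E).
That clade contains 6 terminal taxa: A, C, D, E, G, I.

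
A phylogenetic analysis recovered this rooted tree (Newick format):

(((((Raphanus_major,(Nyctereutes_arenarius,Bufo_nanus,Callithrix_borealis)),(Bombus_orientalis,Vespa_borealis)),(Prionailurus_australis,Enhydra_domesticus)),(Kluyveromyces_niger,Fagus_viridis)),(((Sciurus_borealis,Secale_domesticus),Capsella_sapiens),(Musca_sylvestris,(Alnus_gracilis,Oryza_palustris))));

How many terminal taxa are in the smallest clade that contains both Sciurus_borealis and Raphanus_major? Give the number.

16

The MRCA of Sciurus_borealis and Raphanus_major is the root, so the clade is the entire tree.
That clade contains 16 terminal taxa: Alnus_gracilis, Bombus_orientalis, Bufo_nanus, Callithrix_borealis, Capsella_sapiens, Enhydra_domesticus, Fagus_viridis, Kluyveromyces_niger, Musca_sylvestris, Nyctereutes_arenarius, Oryza_palustris, Prionailurus_australis, Raphanus_major, Sciurus_borealis, Secale_domesticus, Vespa_borealis.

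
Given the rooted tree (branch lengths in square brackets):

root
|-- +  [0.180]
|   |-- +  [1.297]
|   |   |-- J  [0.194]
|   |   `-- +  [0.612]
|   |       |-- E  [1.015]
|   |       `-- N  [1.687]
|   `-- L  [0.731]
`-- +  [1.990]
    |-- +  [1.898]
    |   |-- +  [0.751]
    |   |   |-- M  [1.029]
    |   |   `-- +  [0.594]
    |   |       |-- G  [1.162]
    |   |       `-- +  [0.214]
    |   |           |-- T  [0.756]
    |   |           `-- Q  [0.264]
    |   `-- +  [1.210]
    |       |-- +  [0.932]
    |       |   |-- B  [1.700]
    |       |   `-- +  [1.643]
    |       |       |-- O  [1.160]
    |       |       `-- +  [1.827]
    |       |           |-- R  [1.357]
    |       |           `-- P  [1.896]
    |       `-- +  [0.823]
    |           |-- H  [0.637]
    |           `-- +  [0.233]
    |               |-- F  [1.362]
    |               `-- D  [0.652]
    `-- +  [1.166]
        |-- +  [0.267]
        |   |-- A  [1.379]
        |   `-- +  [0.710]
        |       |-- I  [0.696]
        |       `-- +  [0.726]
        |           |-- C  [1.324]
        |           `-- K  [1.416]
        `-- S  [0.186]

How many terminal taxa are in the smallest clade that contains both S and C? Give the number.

The MRCA of S and C is the node subtending ((A,(I,(C,K))),S).
That clade contains 5 terminal taxa: A, C, I, K, S.

5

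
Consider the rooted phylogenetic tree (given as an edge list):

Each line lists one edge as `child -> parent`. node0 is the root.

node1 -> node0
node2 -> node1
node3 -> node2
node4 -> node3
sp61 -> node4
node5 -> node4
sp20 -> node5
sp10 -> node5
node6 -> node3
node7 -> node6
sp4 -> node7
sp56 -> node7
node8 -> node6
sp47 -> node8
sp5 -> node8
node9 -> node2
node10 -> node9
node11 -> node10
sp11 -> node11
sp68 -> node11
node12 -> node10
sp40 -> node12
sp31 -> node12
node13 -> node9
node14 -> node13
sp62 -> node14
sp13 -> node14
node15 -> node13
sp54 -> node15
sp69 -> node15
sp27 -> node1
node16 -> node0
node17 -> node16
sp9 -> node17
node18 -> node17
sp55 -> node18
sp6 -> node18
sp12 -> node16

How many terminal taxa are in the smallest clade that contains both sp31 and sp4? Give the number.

15

The MRCA of sp31 and sp4 is the node subtending (((sp61,(sp20,sp10)),((sp4,sp56),(sp47,sp5))),(((sp11,sp68),(sp40,sp31)),((sp62,sp13),(sp54,sp69)))).
That clade contains 15 terminal taxa: sp10, sp11, sp13, sp20, sp31, sp4, sp40, sp47, sp5, sp54, sp56, sp61, sp62, sp68, sp69.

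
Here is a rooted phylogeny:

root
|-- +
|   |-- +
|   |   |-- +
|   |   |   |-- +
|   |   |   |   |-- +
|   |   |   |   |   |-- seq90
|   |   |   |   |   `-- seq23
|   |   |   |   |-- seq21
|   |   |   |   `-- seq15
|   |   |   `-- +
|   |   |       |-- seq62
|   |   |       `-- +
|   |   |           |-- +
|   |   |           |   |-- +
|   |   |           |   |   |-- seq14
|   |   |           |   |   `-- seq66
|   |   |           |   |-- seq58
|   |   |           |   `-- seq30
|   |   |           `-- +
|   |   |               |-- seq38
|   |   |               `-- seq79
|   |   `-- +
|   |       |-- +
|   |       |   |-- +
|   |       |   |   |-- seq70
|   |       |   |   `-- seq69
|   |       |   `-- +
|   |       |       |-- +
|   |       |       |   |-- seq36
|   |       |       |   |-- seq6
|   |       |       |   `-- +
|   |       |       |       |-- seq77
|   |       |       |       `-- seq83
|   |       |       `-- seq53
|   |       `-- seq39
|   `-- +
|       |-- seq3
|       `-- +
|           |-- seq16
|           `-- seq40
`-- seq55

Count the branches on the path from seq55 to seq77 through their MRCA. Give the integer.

The MRCA of seq55 and seq77 is the root of the tree.
From seq55 up to that node: 1 branch. From seq77 up to the same node: 8 branches. Total: 1 + 8 = 9.

9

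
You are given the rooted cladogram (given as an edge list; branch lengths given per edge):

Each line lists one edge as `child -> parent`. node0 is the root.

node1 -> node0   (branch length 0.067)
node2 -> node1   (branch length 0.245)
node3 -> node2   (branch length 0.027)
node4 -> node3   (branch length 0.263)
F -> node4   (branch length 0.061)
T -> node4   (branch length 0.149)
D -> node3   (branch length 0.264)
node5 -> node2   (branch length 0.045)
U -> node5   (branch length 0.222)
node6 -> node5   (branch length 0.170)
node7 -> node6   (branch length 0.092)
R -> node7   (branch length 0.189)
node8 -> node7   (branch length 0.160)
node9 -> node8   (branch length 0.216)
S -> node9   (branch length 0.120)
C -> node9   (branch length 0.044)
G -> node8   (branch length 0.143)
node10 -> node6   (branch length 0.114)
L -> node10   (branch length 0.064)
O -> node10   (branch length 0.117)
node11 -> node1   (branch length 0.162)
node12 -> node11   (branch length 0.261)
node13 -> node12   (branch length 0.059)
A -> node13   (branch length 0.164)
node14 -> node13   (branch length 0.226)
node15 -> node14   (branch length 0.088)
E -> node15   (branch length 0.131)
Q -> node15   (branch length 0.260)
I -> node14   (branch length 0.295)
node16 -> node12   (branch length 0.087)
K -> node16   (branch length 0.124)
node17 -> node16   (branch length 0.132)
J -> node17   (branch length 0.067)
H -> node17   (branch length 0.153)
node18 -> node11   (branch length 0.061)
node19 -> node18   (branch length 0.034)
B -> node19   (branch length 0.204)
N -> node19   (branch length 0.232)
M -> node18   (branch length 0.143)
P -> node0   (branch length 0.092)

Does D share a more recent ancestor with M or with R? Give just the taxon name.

The MRCA of D and R subtends (((F,T),D),(U,((R,((S,C),G)),(L,O)))) (10 taxa).
The MRCA of D and M subtends ((((F,T),D),(U,((R,((S,C),G)),(L,O)))),(((A,((E,Q),I)),(K,(J,H))),((B,N),M))) (20 taxa).
The first is nested inside the second, so D shares a more recent common ancestor with R.

R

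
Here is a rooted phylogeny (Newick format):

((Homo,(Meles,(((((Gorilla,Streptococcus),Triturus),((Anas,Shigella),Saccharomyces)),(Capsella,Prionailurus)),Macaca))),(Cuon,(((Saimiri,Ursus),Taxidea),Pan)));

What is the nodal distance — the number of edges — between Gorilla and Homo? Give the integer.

8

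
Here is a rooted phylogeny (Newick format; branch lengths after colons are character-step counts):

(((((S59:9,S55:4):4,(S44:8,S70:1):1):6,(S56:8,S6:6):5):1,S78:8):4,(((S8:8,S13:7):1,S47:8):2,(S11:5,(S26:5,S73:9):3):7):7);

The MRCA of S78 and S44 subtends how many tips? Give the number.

The MRCA of S78 and S44 is the node subtending ((((S59,S55),(S44,S70)),(S56,S6)),S78).
That clade contains 7 terminal taxa: S44, S55, S56, S59, S6, S70, S78.

7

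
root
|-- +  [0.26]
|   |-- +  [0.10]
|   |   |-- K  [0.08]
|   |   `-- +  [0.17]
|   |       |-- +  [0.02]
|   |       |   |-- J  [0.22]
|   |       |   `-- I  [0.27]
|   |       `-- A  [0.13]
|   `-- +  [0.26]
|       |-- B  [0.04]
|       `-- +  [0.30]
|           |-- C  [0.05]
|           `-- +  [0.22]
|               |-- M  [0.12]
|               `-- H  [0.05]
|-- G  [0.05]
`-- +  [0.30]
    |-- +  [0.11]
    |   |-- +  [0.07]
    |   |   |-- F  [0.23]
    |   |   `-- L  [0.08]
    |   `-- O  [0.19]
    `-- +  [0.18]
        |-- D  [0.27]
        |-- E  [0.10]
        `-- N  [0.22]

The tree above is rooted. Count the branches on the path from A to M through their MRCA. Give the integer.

The MRCA of A and M is the node subtending ((K,((J,I),A)),(B,(C,(M,H)))).
From A up to that node: 3 branches. From M up to the same node: 4 branches. Total: 3 + 4 = 7.

7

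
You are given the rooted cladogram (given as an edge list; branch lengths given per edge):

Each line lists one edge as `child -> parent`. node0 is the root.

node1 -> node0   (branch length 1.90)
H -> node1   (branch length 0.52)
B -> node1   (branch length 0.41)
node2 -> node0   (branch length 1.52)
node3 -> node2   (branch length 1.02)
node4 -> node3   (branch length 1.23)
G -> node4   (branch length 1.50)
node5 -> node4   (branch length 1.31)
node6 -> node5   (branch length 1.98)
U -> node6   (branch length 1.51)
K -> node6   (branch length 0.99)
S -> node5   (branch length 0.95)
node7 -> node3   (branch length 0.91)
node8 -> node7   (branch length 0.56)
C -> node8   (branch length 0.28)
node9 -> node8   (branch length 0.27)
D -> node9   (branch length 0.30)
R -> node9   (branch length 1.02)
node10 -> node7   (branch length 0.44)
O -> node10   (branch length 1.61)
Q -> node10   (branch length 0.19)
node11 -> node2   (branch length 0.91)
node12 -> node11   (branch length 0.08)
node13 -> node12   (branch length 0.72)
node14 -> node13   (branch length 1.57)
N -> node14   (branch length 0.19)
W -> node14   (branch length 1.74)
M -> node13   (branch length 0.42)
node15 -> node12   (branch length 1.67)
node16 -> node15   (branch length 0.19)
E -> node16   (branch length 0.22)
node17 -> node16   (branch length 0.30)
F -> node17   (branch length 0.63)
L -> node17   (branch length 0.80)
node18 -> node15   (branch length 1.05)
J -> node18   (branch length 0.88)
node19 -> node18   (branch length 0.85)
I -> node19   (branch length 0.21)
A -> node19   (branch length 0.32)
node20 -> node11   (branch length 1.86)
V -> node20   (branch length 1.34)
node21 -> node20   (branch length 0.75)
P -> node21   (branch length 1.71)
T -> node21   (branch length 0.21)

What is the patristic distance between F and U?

The path runs F → … → MRCA → … → U; the MRCA is the node subtending (((G,((U,K),S)),((C,(D,R)),(O,Q))),((((N,W),M),((E,(F,L)),(J,(I,A)))),(V,(P,T)))).
Branch lengths along that path: 0.63 + 0.30 + 0.19 + 1.67 + 0.08 + 0.91 + 1.02 + 1.23 + 1.31 + 1.98 + 1.51 = 10.83.

10.83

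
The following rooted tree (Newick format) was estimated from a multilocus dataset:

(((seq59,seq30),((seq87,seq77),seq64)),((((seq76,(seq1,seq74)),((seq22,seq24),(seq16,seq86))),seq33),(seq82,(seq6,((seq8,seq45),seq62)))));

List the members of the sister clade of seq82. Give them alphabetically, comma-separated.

seq45, seq6, seq62, seq8

seq82 attaches to the tree at the node subtending (seq82,(seq6,((seq8,seq45),seq62))).
The other lineage descending from that same node — the sister group — is (seq6,((seq8,seq45),seq62)); its 4 tips in alphabetical order are the answer.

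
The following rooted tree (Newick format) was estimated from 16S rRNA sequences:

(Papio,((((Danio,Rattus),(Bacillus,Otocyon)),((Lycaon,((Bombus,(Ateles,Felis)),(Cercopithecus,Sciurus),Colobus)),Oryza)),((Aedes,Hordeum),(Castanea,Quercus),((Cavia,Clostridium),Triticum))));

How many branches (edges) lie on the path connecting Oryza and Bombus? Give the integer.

The MRCA of Oryza and Bombus is the node subtending ((Lycaon,((Bombus,(Ateles,Felis)),(Cercopithecus,Sciurus),Colobus)),Oryza).
From Oryza up to that node: 1 branch. From Bombus up to the same node: 4 branches. Total: 1 + 4 = 5.

5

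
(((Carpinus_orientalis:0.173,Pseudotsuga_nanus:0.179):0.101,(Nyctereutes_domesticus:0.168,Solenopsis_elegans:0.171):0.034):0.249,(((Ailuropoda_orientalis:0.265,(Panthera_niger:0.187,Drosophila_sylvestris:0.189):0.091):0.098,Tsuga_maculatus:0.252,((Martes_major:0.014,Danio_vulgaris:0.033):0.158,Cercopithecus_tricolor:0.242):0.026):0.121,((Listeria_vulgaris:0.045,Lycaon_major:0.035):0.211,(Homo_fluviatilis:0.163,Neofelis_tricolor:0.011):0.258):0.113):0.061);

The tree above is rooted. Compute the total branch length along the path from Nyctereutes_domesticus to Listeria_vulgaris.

0.881

The path runs Nyctereutes_domesticus → … → MRCA → … → Listeria_vulgaris; the MRCA is the root of the tree.
Branch lengths along that path: 0.168 + 0.034 + 0.249 + 0.061 + 0.113 + 0.211 + 0.045 = 0.881.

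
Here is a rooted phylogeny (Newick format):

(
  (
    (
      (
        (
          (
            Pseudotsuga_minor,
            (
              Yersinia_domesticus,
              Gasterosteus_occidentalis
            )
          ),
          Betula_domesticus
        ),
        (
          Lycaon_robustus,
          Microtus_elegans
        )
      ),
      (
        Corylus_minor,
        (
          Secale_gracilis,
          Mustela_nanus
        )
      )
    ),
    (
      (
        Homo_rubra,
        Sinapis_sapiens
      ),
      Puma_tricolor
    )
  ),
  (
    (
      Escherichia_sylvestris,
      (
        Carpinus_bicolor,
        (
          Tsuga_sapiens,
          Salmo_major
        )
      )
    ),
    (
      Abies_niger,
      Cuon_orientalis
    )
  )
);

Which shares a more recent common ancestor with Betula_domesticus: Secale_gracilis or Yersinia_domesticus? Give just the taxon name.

Yersinia_domesticus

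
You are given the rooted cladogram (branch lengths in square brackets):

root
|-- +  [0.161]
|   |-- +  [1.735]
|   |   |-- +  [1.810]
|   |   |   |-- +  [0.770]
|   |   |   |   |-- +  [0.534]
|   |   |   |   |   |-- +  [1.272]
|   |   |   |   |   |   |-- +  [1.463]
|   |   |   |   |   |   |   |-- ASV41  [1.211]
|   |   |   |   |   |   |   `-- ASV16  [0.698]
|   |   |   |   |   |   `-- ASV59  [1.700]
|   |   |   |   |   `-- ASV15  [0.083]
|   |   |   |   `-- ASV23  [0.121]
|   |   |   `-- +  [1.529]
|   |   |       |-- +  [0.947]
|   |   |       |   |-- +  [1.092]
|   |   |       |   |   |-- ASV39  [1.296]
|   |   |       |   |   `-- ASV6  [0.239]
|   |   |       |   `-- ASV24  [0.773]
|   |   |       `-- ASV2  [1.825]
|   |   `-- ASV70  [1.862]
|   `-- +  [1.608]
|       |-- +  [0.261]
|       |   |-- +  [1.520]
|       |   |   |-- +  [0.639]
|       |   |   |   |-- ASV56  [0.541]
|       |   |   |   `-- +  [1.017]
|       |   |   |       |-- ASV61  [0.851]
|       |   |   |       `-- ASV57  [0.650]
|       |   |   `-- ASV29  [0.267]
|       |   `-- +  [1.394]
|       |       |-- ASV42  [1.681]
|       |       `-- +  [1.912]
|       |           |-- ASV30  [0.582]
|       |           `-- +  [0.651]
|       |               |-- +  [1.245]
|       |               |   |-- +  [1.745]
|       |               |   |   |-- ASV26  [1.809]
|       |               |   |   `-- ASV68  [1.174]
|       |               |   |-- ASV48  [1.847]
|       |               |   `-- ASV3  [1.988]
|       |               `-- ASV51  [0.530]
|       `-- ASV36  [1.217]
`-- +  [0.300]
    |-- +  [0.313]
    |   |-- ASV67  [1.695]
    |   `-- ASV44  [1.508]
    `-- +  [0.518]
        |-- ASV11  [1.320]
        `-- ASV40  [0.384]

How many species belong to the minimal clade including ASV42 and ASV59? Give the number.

The MRCA of ASV42 and ASV59 is the node subtending (((((((ASV41,ASV16),ASV59),ASV15),ASV23),(((ASV39,ASV6),ASV24),ASV2)),ASV70),((((ASV56,(ASV61,ASV57)),ASV29),(ASV42,(ASV30,(((ASV26,ASV68),ASV48,ASV3),ASV51)))),ASV36)).
That clade contains 22 terminal taxa: ASV15, ASV16, ASV2, ASV23, ASV24, ASV26, ASV29, ASV3, ASV30, ASV36, ASV39, ASV41, ASV42, ASV48, ASV51, ASV56, ASV57, ASV59, ASV6, ASV61, ASV68, ASV70.

22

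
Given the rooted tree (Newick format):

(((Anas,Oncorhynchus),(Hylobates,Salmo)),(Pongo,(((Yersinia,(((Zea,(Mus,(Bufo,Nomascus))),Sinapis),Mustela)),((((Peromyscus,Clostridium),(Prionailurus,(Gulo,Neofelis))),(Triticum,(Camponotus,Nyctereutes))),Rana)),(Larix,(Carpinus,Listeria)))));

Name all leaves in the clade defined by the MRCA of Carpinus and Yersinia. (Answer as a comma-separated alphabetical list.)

Bufo, Camponotus, Carpinus, Clostridium, Gulo, Larix, Listeria, Mus, Mustela, Neofelis, Nomascus, Nyctereutes, Peromyscus, Prionailurus, Rana, Sinapis, Triticum, Yersinia, Zea

Tracing Carpinus: it sits inside (Carpinus,Listeria).
Tracing Yersinia: it sits inside (Yersinia,(((Zea,(Mus,(Bufo,Nomascus))),Sinapis),Mustela)).
The smallest clade enclosing both is (((Yersinia,(((Zea,(Mus,(Bufo,Nomascus))),Sinapis),Mustela)),((((Peromyscus,Clostridium),(Prionailurus,(Gulo,Neofelis))),(Triticum,(Camponotus,Nyctereutes))),Rana)),(Larix,(Carpinus,Listeria))); the answer is its 19 terminal taxa in alphabetical order.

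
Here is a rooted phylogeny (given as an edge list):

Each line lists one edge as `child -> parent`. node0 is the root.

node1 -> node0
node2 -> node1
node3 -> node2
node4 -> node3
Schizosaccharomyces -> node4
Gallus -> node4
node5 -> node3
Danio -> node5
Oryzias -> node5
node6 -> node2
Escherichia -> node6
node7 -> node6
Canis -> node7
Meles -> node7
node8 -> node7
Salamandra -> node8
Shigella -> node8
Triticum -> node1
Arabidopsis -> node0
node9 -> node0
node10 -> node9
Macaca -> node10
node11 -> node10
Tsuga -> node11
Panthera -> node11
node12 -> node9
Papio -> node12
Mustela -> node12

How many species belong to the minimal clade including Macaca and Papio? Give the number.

The MRCA of Macaca and Papio is the node subtending ((Macaca,(Tsuga,Panthera)),(Papio,Mustela)).
That clade contains 5 terminal taxa: Macaca, Mustela, Panthera, Papio, Tsuga.

5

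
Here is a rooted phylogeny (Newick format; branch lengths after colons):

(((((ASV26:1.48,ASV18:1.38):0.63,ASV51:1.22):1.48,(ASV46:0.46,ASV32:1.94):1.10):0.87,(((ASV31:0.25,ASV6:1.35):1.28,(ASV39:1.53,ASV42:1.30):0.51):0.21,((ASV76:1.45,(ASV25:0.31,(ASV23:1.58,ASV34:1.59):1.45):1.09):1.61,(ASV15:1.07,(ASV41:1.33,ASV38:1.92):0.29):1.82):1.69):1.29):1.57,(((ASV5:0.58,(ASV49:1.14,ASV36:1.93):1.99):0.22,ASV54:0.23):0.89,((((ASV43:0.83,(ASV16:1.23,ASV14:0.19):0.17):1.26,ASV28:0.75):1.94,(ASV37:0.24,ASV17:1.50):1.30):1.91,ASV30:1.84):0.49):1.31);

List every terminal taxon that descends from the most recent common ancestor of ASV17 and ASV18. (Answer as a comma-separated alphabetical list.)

ASV14, ASV15, ASV16, ASV17, ASV18, ASV23, ASV25, ASV26, ASV28, ASV30, ASV31, ASV32, ASV34, ASV36, ASV37, ASV38, ASV39, ASV41, ASV42, ASV43, ASV46, ASV49, ASV5, ASV51, ASV54, ASV6, ASV76

Tracing ASV17: it sits inside (ASV37,ASV17).
Tracing ASV18: it sits inside (ASV26,ASV18).
The smallest clade enclosing both is the whole tree (their MRCA is the root), so the answer is all 27 tips in alphabetical order.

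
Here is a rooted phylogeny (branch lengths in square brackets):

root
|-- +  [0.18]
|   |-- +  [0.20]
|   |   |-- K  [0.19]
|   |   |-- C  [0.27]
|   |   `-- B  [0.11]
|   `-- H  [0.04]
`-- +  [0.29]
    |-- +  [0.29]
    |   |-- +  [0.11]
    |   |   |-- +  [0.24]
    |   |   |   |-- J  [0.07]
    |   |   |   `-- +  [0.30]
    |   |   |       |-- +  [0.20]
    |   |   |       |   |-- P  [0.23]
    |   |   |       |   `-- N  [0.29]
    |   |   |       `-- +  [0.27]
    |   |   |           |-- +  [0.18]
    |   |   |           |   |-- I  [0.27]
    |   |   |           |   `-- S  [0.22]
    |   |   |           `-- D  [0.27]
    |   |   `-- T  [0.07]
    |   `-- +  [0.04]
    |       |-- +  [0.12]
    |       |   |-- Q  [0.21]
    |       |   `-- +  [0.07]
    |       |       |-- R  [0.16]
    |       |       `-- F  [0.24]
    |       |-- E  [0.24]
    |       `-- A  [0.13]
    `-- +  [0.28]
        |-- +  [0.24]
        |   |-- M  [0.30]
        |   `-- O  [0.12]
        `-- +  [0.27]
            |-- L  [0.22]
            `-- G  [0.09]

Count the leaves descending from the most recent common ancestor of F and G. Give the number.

The MRCA of F and G is the node subtending ((((J,((P,N),((I,S),D))),T),((Q,(R,F)),E,A)),((M,O),(L,G))).
That clade contains 16 terminal taxa: A, D, E, F, G, I, J, L, M, N, O, P, Q, R, S, T.

16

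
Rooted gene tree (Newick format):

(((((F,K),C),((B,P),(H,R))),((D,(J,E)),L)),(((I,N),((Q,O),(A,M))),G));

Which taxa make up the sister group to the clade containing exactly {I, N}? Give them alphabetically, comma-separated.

The clade containing exactly {I, N} attaches to the tree at the node subtending ((I,N),((Q,O),(A,M))).
The other lineage descending from that same node — the sister group — is ((Q,O),(A,M)); its 4 tips in alphabetical order are the answer.

A, M, O, Q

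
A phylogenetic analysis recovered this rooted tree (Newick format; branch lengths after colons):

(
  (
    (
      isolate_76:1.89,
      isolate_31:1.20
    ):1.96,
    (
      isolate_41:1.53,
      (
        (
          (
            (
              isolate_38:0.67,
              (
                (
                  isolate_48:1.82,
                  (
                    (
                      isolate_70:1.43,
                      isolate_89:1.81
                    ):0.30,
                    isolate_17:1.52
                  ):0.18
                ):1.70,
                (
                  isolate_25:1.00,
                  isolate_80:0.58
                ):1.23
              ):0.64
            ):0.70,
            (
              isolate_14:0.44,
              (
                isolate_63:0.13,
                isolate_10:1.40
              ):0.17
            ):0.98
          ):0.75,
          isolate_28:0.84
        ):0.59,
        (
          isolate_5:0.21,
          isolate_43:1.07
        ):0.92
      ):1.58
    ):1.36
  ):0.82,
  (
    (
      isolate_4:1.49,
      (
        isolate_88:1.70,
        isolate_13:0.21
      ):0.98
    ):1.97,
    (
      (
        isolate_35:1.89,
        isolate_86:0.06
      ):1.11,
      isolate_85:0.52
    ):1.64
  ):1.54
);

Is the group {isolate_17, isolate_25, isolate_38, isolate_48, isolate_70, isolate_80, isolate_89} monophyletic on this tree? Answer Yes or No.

Yes

The most recent common ancestor of these taxa subtends (isolate_38,((isolate_48,((isolate_70,isolate_89),isolate_17)),(isolate_25,isolate_80))).
That clade has exactly 7 tips — every listed taxon and nothing else — so the group is monophyletic.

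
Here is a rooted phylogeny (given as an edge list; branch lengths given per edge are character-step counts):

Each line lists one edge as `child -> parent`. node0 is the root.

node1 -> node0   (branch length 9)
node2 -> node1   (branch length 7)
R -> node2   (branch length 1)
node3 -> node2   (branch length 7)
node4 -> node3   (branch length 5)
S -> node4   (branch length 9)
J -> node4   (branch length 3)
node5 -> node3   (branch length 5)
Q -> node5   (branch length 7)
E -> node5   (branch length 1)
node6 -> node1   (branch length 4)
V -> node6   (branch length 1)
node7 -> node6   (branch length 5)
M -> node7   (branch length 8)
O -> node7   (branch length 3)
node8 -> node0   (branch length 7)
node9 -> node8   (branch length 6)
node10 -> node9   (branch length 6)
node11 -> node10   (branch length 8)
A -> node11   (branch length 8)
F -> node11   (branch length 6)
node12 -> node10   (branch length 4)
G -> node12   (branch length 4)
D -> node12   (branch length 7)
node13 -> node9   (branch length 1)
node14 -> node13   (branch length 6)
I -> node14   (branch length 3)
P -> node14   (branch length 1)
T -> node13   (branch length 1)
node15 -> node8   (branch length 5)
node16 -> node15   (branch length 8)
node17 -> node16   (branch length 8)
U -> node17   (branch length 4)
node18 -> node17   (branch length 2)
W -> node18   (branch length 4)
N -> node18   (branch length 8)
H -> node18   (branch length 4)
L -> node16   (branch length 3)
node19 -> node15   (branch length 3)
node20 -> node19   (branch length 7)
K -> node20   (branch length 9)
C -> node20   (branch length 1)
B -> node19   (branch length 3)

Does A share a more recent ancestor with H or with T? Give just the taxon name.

The MRCA of A and T subtends (((A,F),(G,D)),((I,P),T)) (7 taxa).
The MRCA of A and H subtends ((((A,F),(G,D)),((I,P),T)),(((U,(W,N,H)),L),((K,C),B))) (15 taxa).
The first is nested inside the second, so A shares a more recent common ancestor with T.

T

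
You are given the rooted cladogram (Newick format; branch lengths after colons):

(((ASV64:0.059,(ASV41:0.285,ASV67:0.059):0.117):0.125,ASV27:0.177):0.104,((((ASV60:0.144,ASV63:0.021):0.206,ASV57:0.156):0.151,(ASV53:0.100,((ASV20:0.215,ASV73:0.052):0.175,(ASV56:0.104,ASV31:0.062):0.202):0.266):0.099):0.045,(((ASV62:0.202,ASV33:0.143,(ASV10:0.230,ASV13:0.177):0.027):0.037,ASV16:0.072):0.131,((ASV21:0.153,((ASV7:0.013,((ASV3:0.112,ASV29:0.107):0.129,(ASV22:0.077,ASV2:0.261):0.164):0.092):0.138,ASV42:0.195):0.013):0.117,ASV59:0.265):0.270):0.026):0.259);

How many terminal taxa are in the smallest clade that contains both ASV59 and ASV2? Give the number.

8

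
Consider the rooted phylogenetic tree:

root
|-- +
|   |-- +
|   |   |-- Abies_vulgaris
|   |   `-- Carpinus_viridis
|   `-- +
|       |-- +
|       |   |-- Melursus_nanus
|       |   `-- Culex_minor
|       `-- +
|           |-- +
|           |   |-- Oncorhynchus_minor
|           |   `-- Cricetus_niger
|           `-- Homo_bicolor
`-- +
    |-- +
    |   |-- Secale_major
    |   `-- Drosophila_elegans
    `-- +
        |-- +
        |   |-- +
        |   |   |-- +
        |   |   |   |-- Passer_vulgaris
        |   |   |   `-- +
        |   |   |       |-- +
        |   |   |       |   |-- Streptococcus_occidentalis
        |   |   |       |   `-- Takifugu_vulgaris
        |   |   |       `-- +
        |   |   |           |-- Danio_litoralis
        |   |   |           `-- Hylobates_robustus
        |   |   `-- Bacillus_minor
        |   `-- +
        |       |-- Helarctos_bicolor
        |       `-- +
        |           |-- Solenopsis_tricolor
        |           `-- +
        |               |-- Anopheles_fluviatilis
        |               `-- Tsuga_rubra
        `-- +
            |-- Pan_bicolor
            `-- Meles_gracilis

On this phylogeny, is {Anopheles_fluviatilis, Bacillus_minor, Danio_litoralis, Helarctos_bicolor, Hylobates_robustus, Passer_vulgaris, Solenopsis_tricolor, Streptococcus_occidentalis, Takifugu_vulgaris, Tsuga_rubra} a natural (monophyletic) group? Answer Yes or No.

Yes

The most recent common ancestor of these taxa subtends (((Passer_vulgaris,((Streptococcus_occidentalis,Takifugu_vulgaris),(Danio_litoralis,Hylobates_robustus))),Bacillus_minor),(Helarctos_bicolor,(Solenopsis_tricolor,(Anopheles_fluviatilis,Tsuga_rubra)))).
That clade has exactly 10 tips — every listed taxon and nothing else — so the group is monophyletic.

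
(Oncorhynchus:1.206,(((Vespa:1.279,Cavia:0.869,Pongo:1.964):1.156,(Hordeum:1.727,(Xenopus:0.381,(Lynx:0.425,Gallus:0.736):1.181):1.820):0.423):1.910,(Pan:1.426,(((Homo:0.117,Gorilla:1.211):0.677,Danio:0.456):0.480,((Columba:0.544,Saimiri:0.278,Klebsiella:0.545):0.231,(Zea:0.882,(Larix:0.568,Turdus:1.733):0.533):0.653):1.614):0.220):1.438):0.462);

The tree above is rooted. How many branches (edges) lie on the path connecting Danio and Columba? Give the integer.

5

The MRCA of Danio and Columba is the node subtending (((Homo,Gorilla),Danio),((Columba,Saimiri,Klebsiella),(Zea,(Larix,Turdus)))).
From Danio up to that node: 2 branches. From Columba up to the same node: 3 branches. Total: 2 + 3 = 5.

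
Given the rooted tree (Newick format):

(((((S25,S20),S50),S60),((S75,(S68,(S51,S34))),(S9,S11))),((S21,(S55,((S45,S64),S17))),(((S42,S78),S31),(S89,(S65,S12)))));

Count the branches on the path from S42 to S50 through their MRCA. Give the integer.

9

The MRCA of S42 and S50 is the root of the tree.
From S42 up to that node: 5 branches. From S50 up to the same node: 4 branches. Total: 5 + 4 = 9.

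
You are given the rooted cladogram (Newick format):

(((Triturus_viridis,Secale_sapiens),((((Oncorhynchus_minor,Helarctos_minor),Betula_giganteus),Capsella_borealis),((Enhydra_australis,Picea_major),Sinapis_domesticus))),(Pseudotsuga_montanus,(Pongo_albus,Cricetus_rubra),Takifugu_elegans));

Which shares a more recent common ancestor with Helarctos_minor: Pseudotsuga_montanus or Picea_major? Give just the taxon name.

Picea_major

The MRCA of Helarctos_minor and Picea_major subtends ((((Oncorhynchus_minor,Helarctos_minor),Betula_giganteus),Capsella_borealis),((Enhydra_australis,Picea_major),Sinapis_domesticus)) (7 taxa).
The MRCA of Helarctos_minor and Pseudotsuga_montanus is the root, subtending the entire tree (13 taxa).
The first is nested inside the second, so Helarctos_minor shares a more recent common ancestor with Picea_major.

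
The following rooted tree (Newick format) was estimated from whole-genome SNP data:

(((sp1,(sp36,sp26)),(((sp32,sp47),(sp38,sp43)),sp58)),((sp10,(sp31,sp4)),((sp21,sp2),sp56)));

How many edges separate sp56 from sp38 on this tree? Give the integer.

8

The MRCA of sp56 and sp38 is the root of the tree.
From sp56 up to that node: 3 branches. From sp38 up to the same node: 5 branches. Total: 3 + 5 = 8.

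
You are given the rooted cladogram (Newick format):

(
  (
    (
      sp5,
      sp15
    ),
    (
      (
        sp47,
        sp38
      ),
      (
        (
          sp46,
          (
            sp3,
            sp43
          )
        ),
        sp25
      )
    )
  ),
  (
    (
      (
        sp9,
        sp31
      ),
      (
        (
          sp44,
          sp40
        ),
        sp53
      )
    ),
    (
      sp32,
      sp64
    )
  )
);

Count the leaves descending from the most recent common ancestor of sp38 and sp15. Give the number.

The MRCA of sp38 and sp15 is the node subtending ((sp5,sp15),((sp47,sp38),((sp46,(sp3,sp43)),sp25))).
That clade contains 8 terminal taxa: sp15, sp25, sp3, sp38, sp43, sp46, sp47, sp5.

8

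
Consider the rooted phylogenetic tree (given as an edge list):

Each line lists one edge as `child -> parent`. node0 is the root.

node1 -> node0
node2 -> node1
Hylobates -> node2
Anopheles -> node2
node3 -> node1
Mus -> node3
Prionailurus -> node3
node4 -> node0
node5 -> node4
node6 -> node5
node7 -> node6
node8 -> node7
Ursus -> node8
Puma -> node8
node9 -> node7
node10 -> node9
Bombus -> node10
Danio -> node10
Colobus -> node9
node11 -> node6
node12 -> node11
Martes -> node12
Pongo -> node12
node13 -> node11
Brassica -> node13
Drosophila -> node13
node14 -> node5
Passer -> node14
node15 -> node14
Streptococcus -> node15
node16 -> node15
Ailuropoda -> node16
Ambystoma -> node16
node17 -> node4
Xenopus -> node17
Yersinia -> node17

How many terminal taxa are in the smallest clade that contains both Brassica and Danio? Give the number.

The MRCA of Brassica and Danio is the node subtending (((Ursus,Puma),((Bombus,Danio),Colobus)),((Martes,Pongo),(Brassica,Drosophila))).
That clade contains 9 terminal taxa: Bombus, Brassica, Colobus, Danio, Drosophila, Martes, Pongo, Puma, Ursus.

9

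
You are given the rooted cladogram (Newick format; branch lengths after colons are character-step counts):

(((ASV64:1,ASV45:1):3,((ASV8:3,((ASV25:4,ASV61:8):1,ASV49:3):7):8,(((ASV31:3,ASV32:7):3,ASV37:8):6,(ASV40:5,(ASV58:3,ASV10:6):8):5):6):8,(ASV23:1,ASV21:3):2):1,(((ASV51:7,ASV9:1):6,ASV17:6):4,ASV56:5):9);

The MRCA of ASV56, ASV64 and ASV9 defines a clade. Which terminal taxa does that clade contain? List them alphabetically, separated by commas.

Tracing ASV56: it sits inside (((ASV51,ASV9),ASV17),ASV56).
Tracing ASV64: it sits inside (ASV64,ASV45).
Tracing ASV9: it sits inside (ASV51,ASV9).
The smallest clade enclosing all 3 is the whole tree (their MRCA is the root), so the answer is all 18 tips in alphabetical order.

ASV10, ASV17, ASV21, ASV23, ASV25, ASV31, ASV32, ASV37, ASV40, ASV45, ASV49, ASV51, ASV56, ASV58, ASV61, ASV64, ASV8, ASV9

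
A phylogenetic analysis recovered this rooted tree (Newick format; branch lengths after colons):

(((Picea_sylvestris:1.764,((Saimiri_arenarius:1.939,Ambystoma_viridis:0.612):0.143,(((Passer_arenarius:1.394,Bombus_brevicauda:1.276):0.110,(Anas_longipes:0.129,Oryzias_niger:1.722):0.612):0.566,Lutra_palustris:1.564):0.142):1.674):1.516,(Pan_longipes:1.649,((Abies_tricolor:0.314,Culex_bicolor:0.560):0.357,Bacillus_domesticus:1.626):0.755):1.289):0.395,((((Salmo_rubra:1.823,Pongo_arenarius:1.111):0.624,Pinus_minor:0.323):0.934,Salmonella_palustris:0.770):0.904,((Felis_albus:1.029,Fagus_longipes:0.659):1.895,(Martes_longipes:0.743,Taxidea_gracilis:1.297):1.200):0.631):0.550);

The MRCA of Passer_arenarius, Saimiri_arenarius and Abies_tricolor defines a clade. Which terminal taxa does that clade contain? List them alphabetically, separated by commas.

Abies_tricolor, Ambystoma_viridis, Anas_longipes, Bacillus_domesticus, Bombus_brevicauda, Culex_bicolor, Lutra_palustris, Oryzias_niger, Pan_longipes, Passer_arenarius, Picea_sylvestris, Saimiri_arenarius

Tracing Passer_arenarius: it sits inside (Passer_arenarius,Bombus_brevicauda).
Tracing Saimiri_arenarius: it sits inside (Saimiri_arenarius,Ambystoma_viridis).
Tracing Abies_tricolor: it sits inside (Abies_tricolor,Culex_bicolor).
The smallest clade enclosing all 3 is ((Picea_sylvestris,((Saimiri_arenarius,Ambystoma_viridis),(((Passer_arenarius,Bombus_brevicauda),(Anas_longipes,Oryzias_niger)),Lutra_palustris))),(Pan_longipes,((Abies_tricolor,Culex_bicolor),Bacillus_domesticus))); the answer is its 12 terminal taxa in alphabetical order.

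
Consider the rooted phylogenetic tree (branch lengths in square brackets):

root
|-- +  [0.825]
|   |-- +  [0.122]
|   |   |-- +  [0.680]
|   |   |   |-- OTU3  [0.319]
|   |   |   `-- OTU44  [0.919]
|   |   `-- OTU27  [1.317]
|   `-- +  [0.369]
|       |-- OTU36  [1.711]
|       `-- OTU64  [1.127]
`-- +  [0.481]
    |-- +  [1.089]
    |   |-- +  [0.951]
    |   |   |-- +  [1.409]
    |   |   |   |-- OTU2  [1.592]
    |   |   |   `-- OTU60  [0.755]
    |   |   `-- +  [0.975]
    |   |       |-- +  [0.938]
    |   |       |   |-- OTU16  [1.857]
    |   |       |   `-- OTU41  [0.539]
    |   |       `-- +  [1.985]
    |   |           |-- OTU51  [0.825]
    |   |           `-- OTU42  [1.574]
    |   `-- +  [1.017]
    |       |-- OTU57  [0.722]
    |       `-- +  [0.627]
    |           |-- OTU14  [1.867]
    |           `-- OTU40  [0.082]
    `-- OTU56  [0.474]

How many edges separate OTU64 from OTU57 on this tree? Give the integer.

The MRCA of OTU64 and OTU57 is the root of the tree.
From OTU64 up to that node: 3 branches. From OTU57 up to the same node: 4 branches. Total: 3 + 4 = 7.

7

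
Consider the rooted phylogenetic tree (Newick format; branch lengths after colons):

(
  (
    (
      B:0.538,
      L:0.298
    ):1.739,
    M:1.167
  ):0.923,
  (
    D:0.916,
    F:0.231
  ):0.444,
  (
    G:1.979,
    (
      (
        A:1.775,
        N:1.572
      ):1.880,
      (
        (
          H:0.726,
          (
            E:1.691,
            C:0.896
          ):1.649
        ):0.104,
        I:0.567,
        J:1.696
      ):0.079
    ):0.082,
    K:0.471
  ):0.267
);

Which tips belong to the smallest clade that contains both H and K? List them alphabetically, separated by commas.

Tracing H: it sits inside (H,(E,C)).
Tracing K: it sits inside (G,((A,N),((H,(E,C)),I,J)),K).
The smallest clade enclosing both is (G,((A,N),((H,(E,C)),I,J)),K); the answer is its 9 terminal taxa in alphabetical order.

A, C, E, G, H, I, J, K, N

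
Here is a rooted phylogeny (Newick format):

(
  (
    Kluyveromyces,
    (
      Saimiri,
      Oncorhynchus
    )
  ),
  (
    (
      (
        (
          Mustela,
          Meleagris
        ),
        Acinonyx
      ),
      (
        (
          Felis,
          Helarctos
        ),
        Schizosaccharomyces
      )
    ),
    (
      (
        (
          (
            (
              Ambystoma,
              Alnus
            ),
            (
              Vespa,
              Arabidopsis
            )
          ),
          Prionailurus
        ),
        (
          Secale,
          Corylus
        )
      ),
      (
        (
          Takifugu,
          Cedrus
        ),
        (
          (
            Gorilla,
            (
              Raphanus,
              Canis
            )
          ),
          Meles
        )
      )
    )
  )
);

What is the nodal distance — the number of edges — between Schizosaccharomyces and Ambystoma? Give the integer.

9

The MRCA of Schizosaccharomyces and Ambystoma is the node subtending ((((Mustela,Meleagris),Acinonyx),((Felis,Helarctos),Schizosaccharomyces)),(((((Ambystoma,Alnus),(Vespa,Arabidopsis)),Prionailurus),(Secale,Corylus)),((Takifugu,Cedrus),((Gorilla,(Raphanus,Canis)),Meles)))).
From Schizosaccharomyces up to that node: 3 branches. From Ambystoma up to the same node: 6 branches. Total: 3 + 6 = 9.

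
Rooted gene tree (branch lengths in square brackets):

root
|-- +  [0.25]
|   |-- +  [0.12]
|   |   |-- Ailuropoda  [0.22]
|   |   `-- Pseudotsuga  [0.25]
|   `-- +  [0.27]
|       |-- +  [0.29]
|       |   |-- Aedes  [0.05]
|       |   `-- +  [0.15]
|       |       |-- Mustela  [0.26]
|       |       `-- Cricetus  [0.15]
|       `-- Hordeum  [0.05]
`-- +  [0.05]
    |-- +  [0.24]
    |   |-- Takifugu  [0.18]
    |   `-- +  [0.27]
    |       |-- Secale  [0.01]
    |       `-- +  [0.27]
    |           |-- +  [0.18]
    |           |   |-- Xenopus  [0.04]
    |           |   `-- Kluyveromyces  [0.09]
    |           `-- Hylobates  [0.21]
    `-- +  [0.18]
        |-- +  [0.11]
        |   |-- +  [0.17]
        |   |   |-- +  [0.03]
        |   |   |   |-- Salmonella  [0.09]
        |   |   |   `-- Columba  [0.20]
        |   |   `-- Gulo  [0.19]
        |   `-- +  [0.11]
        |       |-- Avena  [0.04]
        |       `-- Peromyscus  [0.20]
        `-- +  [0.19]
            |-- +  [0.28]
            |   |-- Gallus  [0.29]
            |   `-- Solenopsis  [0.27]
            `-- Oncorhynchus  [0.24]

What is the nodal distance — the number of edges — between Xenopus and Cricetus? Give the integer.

11

The MRCA of Xenopus and Cricetus is the root of the tree.
From Xenopus up to that node: 6 branches. From Cricetus up to the same node: 5 branches. Total: 6 + 5 = 11.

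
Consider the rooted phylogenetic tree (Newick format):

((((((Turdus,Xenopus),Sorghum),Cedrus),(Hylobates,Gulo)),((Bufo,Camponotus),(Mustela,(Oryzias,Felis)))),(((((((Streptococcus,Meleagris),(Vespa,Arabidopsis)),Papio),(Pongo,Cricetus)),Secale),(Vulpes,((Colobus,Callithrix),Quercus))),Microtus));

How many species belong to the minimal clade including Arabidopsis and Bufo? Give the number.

24

The MRCA of Arabidopsis and Bufo is the root, so the clade is the entire tree.
That clade contains 24 terminal taxa: Arabidopsis, Bufo, Callithrix, Camponotus, Cedrus, Colobus, Cricetus, Felis, Gulo, Hylobates, Meleagris, Microtus, Mustela, Oryzias, Papio, Pongo, Quercus, Secale, Sorghum, Streptococcus, Turdus, Vespa, Vulpes, Xenopus.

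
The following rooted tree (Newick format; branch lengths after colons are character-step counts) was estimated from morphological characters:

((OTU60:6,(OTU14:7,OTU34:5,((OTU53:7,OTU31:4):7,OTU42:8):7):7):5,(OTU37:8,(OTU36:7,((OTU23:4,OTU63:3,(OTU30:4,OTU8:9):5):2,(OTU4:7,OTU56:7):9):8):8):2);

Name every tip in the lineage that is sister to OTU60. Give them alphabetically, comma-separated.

OTU60 attaches to the tree at the node subtending (OTU60,(OTU14,OTU34,((OTU53,OTU31),OTU42))).
The other lineage descending from that same node — the sister group — is (OTU14,OTU34,((OTU53,OTU31),OTU42)); its 5 tips in alphabetical order are the answer.

OTU14, OTU31, OTU34, OTU42, OTU53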